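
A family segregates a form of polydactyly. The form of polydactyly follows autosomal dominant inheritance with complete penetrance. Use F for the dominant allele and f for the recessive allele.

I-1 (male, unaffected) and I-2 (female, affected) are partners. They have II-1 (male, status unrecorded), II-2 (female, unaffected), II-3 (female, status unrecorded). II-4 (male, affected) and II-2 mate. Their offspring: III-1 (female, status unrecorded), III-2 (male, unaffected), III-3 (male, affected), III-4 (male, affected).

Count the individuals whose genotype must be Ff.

4

Obligate heterozygotes: I-2 is affected so carries F and passed f to II-2 (ff), so I-2 is Ff; II-4 is affected so carries F and passed f to III-2 (ff), so II-4 is Ff; III-3 is affected so carries F and received f from II-2 (ff), so III-3 is Ff; III-4 is affected so carries F and received f from II-2 (ff), so III-4 is Ff.
Every other individual is either homozygous by phenotype or has at least one consistent homozygous assignment, so the count is 4.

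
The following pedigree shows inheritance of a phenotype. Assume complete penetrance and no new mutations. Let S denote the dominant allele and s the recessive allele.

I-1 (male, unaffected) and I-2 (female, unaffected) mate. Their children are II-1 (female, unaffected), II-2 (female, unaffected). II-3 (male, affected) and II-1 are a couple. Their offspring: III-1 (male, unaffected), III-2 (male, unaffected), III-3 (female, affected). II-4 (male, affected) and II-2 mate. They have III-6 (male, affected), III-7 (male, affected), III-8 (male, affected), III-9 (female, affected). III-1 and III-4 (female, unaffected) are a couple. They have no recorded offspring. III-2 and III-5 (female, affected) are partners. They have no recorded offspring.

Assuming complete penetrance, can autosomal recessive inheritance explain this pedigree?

A consistent assignment under autosomal recessive exists: I-1 SS, I-2 Ss, II-1 Ss, II-2 Ss, II-3 ss, II-4 ss, III-1 Ss, III-2 Ss, III-3 ss, III-4 SS, III-5 ss, III-6 ss, III-7 ss, III-8 ss, III-9 ss.
In this assignment every recorded phenotype matches its genotype and every non-founder's genotype is obtainable from its parents' genotypes, so the pedigree is consistent.

Yes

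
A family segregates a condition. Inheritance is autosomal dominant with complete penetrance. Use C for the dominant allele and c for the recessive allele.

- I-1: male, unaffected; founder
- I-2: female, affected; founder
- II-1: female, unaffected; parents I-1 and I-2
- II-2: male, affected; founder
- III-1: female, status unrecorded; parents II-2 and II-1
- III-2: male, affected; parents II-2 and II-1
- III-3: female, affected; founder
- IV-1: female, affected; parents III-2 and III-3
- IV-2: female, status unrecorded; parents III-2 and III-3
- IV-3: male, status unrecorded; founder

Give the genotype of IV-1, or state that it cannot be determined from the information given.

IV-1's phenotype allows CC or Cc, and no parent or child forces a single allele at both positions; consistent genotype assignments exist with IV-1 as CC or Cc.

cannot be determined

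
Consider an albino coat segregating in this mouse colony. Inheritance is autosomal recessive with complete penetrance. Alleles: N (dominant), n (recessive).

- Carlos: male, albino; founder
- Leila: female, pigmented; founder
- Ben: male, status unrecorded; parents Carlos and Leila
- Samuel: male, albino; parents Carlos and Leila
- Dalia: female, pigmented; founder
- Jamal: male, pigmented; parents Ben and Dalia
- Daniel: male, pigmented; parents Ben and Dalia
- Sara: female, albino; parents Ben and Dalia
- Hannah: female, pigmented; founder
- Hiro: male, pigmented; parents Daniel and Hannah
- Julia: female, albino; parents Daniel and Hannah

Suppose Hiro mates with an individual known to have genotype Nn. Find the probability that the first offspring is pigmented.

Daniel is pigmented so carries N and passed n to Julia (nn), so Daniel is Nn.
Hannah is pigmented so carries N and passed n to Julia (nn), so Hannah is Nn.
Hiro is a pigmented offspring of Daniel (Nn) × Hannah (Nn), whose cross gives 1/4 NN : 1/2 Nn : 1/4 nn; conditioning on being pigmented, Hiro is NN with probability 1/3, Nn with probability 2/3.
Summing over parental genotype combinations, P(offspring is pigmented) = 1/3·1 + 2/3·3/4 = 5/6.

5/6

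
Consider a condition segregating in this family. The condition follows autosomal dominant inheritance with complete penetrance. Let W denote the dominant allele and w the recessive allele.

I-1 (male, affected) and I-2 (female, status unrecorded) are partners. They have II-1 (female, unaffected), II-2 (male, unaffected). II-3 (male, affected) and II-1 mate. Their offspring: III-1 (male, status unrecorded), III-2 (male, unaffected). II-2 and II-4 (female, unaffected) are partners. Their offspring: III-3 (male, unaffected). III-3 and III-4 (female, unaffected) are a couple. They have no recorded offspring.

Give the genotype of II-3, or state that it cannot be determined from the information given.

From phenotype alone, II-3 is WW or Ww.
II-3 is affected so carries W and passed w to III-2 (ww), so II-3 is Ww.

Ww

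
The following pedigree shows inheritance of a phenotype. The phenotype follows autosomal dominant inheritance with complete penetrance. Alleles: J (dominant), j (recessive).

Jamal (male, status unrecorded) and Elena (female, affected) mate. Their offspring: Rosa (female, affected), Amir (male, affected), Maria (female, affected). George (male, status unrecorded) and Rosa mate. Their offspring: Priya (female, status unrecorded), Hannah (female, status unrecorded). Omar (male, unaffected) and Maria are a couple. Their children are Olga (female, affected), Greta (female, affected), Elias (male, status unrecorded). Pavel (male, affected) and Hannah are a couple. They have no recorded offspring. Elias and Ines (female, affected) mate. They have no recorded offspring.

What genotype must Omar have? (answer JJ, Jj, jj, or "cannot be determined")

Omar is unaffected, so Omar is jj.

jj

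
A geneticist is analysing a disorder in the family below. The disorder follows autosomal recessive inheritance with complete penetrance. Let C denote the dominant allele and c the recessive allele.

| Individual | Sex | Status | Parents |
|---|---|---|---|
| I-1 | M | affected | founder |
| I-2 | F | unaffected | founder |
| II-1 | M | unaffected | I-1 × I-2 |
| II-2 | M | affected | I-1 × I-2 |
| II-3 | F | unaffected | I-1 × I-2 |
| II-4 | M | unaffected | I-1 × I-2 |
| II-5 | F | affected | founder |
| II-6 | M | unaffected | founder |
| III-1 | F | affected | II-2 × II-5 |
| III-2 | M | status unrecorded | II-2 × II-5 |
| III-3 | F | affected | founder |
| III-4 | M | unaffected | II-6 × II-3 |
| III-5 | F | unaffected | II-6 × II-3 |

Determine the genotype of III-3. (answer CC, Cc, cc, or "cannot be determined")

III-3 is affected, so III-3 is cc.

cc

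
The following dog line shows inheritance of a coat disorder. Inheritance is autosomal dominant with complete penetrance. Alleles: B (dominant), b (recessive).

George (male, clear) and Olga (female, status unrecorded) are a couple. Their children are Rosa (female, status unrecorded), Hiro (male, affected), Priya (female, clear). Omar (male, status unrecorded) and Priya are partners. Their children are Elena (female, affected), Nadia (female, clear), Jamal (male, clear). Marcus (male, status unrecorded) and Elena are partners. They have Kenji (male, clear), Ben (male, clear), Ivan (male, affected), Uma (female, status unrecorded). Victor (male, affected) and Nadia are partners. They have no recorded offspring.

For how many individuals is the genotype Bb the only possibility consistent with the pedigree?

4

Obligate heterozygotes: Olga passed B to Hiro (Bb, whose b came from George) and passed b to Priya (bb), so Olga is Bb; Hiro is affected so carries B and received b from George (bb), so Hiro is Bb; Omar passed B to Elena (Bb, whose b came from Priya) and passed b to Nadia (bb), so Omar is Bb; Elena is affected so carries B and received b from Priya (bb), so Elena is Bb.
Every other individual is either homozygous by phenotype or has at least one consistent homozygous assignment, so the count is 4.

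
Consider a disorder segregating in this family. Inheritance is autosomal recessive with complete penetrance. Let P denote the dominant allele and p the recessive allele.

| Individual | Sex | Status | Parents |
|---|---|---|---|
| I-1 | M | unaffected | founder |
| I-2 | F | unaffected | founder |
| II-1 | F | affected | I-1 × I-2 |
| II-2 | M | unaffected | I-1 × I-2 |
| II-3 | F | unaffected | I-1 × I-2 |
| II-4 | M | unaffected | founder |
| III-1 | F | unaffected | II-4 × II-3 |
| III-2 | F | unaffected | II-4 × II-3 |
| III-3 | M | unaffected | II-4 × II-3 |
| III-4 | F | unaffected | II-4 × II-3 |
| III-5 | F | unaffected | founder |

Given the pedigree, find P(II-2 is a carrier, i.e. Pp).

I-1 is unaffected so carries P and passed p to II-1 (pp), so I-1 is Pp.
I-2 is unaffected so carries P and passed p to II-1 (pp), so I-2 is Pp.
Their cross gives offspring ratios 1/4 PP : 1/2 Pp : 1/4 pp. Conditioning on II-2 being unaffected, P(Pp) = 1/2 / 3/4 = 2/3.

2/3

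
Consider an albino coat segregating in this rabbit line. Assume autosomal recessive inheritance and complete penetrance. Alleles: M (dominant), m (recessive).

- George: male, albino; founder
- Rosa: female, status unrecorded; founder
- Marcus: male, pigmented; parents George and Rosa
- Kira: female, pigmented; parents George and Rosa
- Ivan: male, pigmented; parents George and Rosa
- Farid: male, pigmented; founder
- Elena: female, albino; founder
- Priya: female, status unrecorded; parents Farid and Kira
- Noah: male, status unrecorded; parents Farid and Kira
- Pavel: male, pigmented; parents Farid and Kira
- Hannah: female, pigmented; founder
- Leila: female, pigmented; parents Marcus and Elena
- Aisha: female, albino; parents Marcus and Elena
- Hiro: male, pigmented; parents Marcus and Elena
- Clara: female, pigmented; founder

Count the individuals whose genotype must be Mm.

Obligate heterozygotes: Marcus is pigmented so carries M and received m from George (mm), so Marcus is Mm; Kira is pigmented so carries M and received m from George (mm), so Kira is Mm; Ivan is pigmented so carries M and received m from George (mm), so Ivan is Mm; Leila is pigmented so carries M and received m from Elena (mm), so Leila is Mm; Hiro is pigmented so carries M and received m from Elena (mm), so Hiro is Mm.
Every other individual is either homozygous by phenotype or has at least one consistent homozygous assignment, so the count is 5.

5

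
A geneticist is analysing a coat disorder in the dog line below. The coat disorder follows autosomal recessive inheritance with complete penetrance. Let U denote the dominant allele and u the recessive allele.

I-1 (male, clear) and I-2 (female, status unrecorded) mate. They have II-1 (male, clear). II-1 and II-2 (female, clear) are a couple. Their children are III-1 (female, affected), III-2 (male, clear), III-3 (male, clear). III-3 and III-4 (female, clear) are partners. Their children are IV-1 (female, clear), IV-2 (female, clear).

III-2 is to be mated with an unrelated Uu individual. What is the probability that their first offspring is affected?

II-1 is clear so carries U and passed u to III-1 (uu), so II-1 is Uu.
II-2 is clear so carries U and passed u to III-1 (uu), so II-2 is Uu.
III-2 is a clear offspring of II-1 (Uu) × II-2 (Uu), whose cross gives 1/4 UU : 1/2 Uu : 1/4 uu; conditioning on being clear, III-2 is UU with probability 1/3, Uu with probability 2/3.
Summing over parental genotype combinations, P(offspring is affected) = 2/3·1/4 = 1/6.

1/6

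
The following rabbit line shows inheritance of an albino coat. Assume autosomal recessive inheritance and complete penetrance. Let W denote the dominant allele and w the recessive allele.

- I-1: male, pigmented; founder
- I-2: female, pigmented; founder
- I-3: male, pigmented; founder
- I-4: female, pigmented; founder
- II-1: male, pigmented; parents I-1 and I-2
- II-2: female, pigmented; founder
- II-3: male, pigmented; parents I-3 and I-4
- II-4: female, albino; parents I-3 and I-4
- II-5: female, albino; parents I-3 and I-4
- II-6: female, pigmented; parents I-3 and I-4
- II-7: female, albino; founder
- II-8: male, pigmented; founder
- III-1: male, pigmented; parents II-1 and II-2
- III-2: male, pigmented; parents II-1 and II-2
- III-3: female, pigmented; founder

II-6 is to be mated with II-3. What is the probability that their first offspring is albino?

I-3 is pigmented so carries W and passed w to II-4 (ww), so I-3 is Ww.
I-4 is pigmented so carries W and passed w to II-4 (ww), so I-4 is Ww.
II-6 is a pigmented offspring of I-3 (Ww) × I-4 (Ww), whose cross gives 1/4 WW : 1/2 Ww : 1/4 ww; conditioning on being pigmented, II-6 is WW with probability 1/3, Ww with probability 2/3.
II-3 is a pigmented offspring of I-3 (Ww) × I-4 (Ww), whose cross gives 1/4 WW : 1/2 Ww : 1/4 ww; conditioning on being pigmented, II-3 is WW with probability 1/3, Ww with probability 2/3.
Summing over parental genotype combinations, P(offspring is albino) = 4/9·1/4 = 1/9.

1/9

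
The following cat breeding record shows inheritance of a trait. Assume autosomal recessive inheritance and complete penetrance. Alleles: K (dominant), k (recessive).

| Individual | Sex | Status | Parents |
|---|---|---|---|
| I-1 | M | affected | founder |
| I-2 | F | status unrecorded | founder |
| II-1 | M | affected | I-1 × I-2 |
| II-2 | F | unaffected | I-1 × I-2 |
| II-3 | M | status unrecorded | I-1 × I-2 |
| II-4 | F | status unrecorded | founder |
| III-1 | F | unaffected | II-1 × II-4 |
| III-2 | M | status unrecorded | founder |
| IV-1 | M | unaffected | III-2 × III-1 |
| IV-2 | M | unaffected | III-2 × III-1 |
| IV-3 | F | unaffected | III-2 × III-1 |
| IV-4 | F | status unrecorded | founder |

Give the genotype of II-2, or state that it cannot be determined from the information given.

From phenotype alone, II-2 is KK or Kk.
II-2 is unaffected so carries K and received k from I-1 (kk), so II-2 is Kk.

Kk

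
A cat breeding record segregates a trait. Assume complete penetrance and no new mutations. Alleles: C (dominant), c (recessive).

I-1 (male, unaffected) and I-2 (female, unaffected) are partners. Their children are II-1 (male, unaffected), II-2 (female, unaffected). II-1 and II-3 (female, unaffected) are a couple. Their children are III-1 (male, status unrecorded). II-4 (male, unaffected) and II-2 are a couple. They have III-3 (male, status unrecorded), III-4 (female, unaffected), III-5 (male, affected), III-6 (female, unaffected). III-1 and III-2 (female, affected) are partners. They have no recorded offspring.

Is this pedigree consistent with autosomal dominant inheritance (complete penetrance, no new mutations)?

Under autosomal dominant, III-5 (affected, male) cannot arise from II-4 (unaffected) × II-2 (unaffected).

No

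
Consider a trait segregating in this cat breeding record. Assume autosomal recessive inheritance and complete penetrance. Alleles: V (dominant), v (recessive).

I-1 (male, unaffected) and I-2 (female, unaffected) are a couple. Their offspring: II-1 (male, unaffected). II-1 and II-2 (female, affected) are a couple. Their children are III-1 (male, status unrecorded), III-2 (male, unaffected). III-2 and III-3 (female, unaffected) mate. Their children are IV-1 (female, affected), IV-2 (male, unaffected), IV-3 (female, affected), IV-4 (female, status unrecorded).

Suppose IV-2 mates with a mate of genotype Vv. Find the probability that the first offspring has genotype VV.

1/3

III-2 is unaffected so carries V and received v from II-2 (vv), so III-2 is Vv.
III-3 is unaffected so carries V and passed v to IV-1 (vv), so III-3 is Vv.
IV-2 is an unaffected offspring of III-2 (Vv) × III-3 (Vv), whose cross gives 1/4 VV : 1/2 Vv : 1/4 vv; conditioning on being unaffected, IV-2 is VV with probability 1/3, Vv with probability 2/3.
Summing over parental genotype combinations, P(offspring has genotype VV) = 1/3·1/2 + 2/3·1/4 = 1/3.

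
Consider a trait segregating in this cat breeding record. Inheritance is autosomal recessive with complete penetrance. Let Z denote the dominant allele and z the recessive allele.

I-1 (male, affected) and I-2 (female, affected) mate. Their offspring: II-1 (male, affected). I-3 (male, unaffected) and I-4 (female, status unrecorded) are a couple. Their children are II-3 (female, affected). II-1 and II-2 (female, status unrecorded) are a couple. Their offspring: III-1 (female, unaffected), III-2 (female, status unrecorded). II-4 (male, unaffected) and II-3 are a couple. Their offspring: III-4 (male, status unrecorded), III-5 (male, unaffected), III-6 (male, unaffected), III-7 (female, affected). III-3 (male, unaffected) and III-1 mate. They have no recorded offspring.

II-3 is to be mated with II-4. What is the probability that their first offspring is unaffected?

1/2

II-3 is affected, so II-3 is zz.
II-4 is unaffected so carries Z and passed z to III-7 (zz), so II-4 is Zz.
The cross gives 1/2 Zz : 1/2 zz, so P(offspring is unaffected) = 1/2.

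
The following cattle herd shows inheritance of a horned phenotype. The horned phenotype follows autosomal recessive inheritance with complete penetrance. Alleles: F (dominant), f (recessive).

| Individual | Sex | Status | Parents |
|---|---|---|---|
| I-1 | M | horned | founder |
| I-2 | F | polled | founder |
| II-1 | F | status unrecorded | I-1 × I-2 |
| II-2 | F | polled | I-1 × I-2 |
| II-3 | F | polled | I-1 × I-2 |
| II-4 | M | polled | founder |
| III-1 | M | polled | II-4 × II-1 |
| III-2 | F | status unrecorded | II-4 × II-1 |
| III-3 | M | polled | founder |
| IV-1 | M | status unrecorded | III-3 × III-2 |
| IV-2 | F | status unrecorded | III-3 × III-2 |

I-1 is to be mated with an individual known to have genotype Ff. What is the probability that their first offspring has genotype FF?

I-1 is horned, so I-1 is ff.
The cross gives 1/2 Ff : 1/2 ff, so P(offspring has genotype FF) = 0.

0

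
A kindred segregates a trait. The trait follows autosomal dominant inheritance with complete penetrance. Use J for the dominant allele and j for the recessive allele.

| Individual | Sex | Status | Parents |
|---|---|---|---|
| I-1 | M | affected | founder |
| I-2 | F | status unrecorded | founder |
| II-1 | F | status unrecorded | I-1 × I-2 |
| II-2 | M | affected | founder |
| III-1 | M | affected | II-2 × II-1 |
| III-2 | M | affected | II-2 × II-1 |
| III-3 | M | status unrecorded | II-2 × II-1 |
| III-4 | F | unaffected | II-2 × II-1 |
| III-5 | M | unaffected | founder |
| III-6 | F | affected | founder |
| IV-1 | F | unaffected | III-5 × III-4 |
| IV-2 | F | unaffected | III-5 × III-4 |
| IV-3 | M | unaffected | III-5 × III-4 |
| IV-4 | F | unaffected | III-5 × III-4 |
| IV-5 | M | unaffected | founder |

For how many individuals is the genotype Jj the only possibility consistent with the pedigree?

Obligate heterozygotes: II-2 is affected so carries J and passed j to III-4 (jj), so II-2 is Jj.
Every other individual is either homozygous by phenotype or has at least one consistent homozygous assignment, so the count is 1.

1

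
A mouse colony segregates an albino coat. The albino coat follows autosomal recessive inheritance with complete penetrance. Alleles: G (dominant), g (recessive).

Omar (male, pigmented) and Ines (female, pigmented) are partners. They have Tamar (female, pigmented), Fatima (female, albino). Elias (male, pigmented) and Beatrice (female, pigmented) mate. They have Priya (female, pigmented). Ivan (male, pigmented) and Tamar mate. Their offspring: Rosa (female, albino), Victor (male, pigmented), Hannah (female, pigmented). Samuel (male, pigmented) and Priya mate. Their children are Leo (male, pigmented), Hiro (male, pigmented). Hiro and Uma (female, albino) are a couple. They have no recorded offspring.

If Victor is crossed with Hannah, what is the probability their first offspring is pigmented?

8/9

Ivan is pigmented so carries G and passed g to Rosa (gg), so Ivan is Gg.
Tamar is pigmented so carries G and passed g to Rosa (gg), so Tamar is Gg.
Victor is a pigmented offspring of Ivan (Gg) × Tamar (Gg), whose cross gives 1/4 GG : 1/2 Gg : 1/4 gg; conditioning on being pigmented, Victor is GG with probability 1/3, Gg with probability 2/3.
Hannah is a pigmented offspring of Ivan (Gg) × Tamar (Gg), whose cross gives 1/4 GG : 1/2 Gg : 1/4 gg; conditioning on being pigmented, Hannah is GG with probability 1/3, Gg with probability 2/3.
Summing over parental genotype combinations, P(offspring is pigmented) = 1/9·1 + 2/9·1 + 2/9·1 + 4/9·3/4 = 8/9.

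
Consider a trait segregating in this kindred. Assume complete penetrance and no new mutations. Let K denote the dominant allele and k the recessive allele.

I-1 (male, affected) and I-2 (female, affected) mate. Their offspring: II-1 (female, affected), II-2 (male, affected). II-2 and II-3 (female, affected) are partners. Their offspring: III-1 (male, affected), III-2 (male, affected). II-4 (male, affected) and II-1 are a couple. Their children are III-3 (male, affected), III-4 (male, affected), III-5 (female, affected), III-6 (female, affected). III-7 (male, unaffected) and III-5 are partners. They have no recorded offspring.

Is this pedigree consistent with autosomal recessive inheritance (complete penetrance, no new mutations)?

Yes

A consistent assignment under autosomal recessive exists: I-1 kk, I-2 kk, II-1 kk, II-2 kk, II-3 kk, II-4 kk, III-1 kk, III-2 kk, III-3 kk, III-4 kk, III-5 kk, III-6 kk, III-7 KK.
In this assignment every recorded phenotype matches its genotype and every non-founder's genotype is obtainable from its parents' genotypes, so the pedigree is consistent.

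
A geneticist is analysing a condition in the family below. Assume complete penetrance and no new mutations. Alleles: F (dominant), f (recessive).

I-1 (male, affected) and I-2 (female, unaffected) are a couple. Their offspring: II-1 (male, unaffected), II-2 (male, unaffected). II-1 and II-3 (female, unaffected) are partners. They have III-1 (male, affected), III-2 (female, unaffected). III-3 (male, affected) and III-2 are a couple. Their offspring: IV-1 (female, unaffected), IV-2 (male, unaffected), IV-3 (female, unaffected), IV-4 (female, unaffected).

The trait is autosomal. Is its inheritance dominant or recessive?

recessive

II-1 and II-3 are both unaffected yet have an affected child III-1. Under dominance, an affected child requires at least one affected parent, so the trait cannot be dominant.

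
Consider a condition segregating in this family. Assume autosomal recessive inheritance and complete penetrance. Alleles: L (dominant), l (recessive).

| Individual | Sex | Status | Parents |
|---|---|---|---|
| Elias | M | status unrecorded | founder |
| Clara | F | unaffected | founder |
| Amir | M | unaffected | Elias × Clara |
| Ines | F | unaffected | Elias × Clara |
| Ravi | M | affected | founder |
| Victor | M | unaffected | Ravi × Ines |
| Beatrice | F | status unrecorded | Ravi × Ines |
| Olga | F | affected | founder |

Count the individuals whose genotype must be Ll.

1

Obligate heterozygotes: Victor is unaffected so carries L and received l from Ravi (ll), so Victor is Ll.
Every other individual is either homozygous by phenotype or has at least one consistent homozygous assignment, so the count is 1.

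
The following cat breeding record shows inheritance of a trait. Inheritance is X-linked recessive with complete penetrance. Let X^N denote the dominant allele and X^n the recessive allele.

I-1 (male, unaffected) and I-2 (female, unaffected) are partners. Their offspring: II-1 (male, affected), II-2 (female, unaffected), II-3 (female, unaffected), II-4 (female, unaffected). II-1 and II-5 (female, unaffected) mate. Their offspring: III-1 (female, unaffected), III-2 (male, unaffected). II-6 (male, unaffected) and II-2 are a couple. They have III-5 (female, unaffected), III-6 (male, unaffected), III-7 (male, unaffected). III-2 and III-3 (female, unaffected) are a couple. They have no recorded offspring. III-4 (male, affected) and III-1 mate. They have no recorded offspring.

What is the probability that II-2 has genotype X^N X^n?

1/5

I-1 is unaffected, so I-1 is X^N Y.
I-2 is unaffected so carries N and passed n to II-1 (X^n Y), so I-2 is X^N X^n.
Their cross gives offspring ratios 1/2 X^N X^N : 1/2 X^N X^n. Conditioning on II-2 being unaffected, P(X^N X^n) = 1/2 / 1 = 1/2 before taking II-2's own offspring into account.
II-6 is unaffected, so II-6 is X^N Y.
Now use II-2's offspring. Probability of each recorded status — unaffected son III-6: 1/2 if II-2 is X^N X^n, 1 if X^N X^N; unaffected son III-7: 1/2 if II-2 is X^N X^n, 1 if X^N X^N. (III-5: equally likely either way, so uninformative.)
Bayes: P(X^N X^n) = 1/2·1/4 / (1/2·1/4 + 1/2·1) = 1/5.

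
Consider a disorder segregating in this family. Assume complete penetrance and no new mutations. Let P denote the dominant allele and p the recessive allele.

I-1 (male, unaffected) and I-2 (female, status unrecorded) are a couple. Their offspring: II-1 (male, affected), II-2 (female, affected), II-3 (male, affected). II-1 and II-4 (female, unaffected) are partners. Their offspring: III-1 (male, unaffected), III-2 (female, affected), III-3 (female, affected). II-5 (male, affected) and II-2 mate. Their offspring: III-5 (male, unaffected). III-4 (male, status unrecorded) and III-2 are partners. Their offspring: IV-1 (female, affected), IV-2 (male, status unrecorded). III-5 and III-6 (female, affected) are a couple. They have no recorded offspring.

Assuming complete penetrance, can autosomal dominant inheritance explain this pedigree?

A consistent assignment under autosomal dominant exists: I-1 pp, I-2 PP, II-1 Pp, II-2 Pp, II-3 Pp, II-4 pp, II-5 Pp, III-1 pp, III-2 Pp, III-3 Pp, III-4 PP, III-5 pp, III-6 PP, IV-1 PP, IV-2 PP.
In this assignment every recorded phenotype matches its genotype and every non-founder's genotype is obtainable from its parents' genotypes, so the pedigree is consistent.

Yes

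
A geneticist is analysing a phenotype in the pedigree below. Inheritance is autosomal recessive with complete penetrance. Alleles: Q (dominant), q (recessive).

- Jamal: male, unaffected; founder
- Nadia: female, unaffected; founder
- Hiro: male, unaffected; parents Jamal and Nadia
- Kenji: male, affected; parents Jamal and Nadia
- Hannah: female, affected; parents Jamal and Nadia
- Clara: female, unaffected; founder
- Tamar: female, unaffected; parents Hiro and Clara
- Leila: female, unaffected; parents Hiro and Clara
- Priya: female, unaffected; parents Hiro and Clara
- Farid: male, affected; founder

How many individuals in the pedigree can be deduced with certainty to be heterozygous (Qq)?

Obligate heterozygotes: Jamal is unaffected so carries Q and passed q to Kenji (qq), so Jamal is Qq; Nadia is unaffected so carries Q and passed q to Kenji (qq), so Nadia is Qq.
Every other individual is either homozygous by phenotype or has at least one consistent homozygous assignment, so the count is 2.

2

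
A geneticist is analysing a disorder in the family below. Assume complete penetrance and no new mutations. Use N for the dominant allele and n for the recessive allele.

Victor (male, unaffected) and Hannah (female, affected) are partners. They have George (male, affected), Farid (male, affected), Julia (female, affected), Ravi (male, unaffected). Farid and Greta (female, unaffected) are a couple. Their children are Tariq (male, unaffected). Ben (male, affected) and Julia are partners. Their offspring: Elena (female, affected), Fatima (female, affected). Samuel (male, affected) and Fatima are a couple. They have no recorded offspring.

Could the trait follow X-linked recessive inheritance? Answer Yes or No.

No

Under X-linked recessive, Julia (affected, female) cannot arise from Victor (unaffected) × Hannah (affected).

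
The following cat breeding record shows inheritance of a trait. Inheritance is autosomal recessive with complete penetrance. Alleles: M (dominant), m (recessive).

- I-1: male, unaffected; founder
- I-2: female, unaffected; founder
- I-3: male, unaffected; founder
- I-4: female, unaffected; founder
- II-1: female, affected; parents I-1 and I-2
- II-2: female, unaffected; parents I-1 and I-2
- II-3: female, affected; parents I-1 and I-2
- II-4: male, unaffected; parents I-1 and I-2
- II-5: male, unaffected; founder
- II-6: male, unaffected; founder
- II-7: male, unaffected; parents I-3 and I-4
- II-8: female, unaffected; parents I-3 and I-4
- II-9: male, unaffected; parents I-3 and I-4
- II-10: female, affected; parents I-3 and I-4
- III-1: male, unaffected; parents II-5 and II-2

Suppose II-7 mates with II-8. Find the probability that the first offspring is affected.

I-3 is unaffected so carries M and passed m to II-10 (mm), so I-3 is Mm.
I-4 is unaffected so carries M and passed m to II-10 (mm), so I-4 is Mm.
II-7 is an unaffected offspring of I-3 (Mm) × I-4 (Mm), whose cross gives 1/4 MM : 1/2 Mm : 1/4 mm; conditioning on being unaffected, II-7 is MM with probability 1/3, Mm with probability 2/3.
II-8 is an unaffected offspring of I-3 (Mm) × I-4 (Mm), whose cross gives 1/4 MM : 1/2 Mm : 1/4 mm; conditioning on being unaffected, II-8 is MM with probability 1/3, Mm with probability 2/3.
Summing over parental genotype combinations, P(offspring is affected) = 4/9·1/4 = 1/9.

1/9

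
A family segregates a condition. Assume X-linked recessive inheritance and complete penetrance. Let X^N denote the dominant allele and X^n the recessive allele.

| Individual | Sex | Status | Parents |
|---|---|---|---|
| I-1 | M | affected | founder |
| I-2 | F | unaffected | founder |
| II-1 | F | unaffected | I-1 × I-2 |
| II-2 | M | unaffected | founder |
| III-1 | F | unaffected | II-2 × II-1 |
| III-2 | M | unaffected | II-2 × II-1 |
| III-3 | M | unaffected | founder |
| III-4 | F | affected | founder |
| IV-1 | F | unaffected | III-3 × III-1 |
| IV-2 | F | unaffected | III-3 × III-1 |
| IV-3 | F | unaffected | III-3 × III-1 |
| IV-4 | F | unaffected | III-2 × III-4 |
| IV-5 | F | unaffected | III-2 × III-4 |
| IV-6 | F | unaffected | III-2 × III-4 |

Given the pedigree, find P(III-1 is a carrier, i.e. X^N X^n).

1/2

II-2 is unaffected, so II-2 is X^N Y.
II-1 is unaffected so carries N and received n from I-1 (X^n Y), so II-1 is X^N X^n.
Their cross gives offspring ratios 1/2 X^N X^N : 1/2 X^N X^n. Conditioning on III-1 being unaffected, P(X^N X^n) = 1/2 / 1 = 1/2 before taking III-1's own offspring into account.
III-3 is unaffected, so III-3 is X^N Y.
III-1's offspring (IV-1, IV-2, IV-3) would show their recorded status with the same probability whether III-1 is X^N X^n or X^N X^N, so they carry no information and P(X^N X^n) = 1/2.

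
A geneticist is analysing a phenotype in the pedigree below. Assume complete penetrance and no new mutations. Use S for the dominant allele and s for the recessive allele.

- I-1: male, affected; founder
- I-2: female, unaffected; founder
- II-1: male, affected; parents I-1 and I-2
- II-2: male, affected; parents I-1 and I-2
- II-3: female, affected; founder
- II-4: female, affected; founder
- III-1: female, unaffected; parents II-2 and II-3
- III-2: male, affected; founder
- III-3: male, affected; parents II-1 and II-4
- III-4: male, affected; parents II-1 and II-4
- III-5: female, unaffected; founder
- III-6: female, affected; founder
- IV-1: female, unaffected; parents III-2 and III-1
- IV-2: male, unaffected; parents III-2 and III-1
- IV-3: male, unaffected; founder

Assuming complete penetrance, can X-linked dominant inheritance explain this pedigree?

Under X-linked dominant, II-1 (affected, male) cannot arise from I-1 (affected) × I-2 (unaffected).

No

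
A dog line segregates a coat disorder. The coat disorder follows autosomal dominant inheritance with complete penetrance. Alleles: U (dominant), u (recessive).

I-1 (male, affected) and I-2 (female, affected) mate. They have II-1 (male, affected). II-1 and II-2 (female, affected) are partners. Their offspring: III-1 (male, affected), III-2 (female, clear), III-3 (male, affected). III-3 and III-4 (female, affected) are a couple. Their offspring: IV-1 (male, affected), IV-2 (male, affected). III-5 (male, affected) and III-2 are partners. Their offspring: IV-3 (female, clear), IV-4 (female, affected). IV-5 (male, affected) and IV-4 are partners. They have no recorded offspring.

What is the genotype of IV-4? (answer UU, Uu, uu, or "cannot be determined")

Uu

From phenotype alone, IV-4 is UU or Uu.
IV-4 is affected so carries U and received u from III-2 (uu), so IV-4 is Uu.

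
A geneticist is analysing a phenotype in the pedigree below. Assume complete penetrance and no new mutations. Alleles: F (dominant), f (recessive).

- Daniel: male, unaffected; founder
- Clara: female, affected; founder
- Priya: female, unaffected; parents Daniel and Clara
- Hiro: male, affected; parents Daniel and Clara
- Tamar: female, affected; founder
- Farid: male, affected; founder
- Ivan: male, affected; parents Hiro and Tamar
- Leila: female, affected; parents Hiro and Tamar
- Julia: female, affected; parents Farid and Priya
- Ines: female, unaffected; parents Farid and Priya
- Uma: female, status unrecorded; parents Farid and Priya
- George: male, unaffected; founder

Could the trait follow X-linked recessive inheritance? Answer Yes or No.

Yes

A consistent assignment under X-linked recessive exists: Daniel X^F Y, Clara X^f X^f, Priya X^F X^f, Hiro X^f Y, Tamar X^f X^f, Farid X^f Y, Ivan X^f Y, Leila X^f X^f, Julia X^f X^f, Ines X^F X^f, Uma X^F X^f, George X^F Y.
In this assignment every recorded phenotype matches its genotype and every non-founder's genotype is obtainable from its parents' genotypes, so the pedigree is consistent.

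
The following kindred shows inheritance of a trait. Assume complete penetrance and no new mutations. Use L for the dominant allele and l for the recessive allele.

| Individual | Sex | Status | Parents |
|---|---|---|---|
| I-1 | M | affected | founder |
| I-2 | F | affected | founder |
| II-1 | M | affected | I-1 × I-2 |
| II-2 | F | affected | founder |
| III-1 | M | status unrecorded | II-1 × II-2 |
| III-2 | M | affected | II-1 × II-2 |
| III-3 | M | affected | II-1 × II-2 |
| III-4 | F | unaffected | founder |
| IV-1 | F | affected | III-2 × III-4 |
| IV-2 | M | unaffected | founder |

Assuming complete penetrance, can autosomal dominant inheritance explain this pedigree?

A consistent assignment under autosomal dominant exists: I-1 LL, I-2 LL, II-1 LL, II-2 LL, III-1 LL, III-2 LL, III-3 LL, III-4 ll, IV-1 Ll, IV-2 ll.
In this assignment every recorded phenotype matches its genotype and every non-founder's genotype is obtainable from its parents' genotypes, so the pedigree is consistent.

Yes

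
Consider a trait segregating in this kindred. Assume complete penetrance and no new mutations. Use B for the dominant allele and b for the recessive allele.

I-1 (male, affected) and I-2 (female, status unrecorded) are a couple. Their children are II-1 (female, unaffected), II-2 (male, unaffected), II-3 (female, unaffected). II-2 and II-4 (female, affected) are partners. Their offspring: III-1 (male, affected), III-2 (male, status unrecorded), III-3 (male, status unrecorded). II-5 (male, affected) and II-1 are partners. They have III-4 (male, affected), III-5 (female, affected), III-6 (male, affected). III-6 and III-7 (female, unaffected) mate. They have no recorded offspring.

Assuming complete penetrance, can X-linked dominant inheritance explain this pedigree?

No

Under X-linked dominant, II-1 (unaffected, female) cannot arise from I-1 (affected) × I-2 (unrecorded).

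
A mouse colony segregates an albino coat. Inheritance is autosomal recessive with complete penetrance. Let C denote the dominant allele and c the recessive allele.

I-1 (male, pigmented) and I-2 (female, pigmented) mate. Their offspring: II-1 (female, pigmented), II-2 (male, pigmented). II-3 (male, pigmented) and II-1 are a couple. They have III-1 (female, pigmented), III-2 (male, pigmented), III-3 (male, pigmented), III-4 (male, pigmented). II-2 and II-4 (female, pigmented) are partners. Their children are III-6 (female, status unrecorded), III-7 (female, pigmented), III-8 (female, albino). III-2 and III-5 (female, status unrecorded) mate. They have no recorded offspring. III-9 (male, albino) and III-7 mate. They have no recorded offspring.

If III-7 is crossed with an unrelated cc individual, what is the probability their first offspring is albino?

II-2 is pigmented so carries C and passed c to III-8 (cc), so II-2 is Cc.
II-4 is pigmented so carries C and passed c to III-8 (cc), so II-4 is Cc.
III-7 is a pigmented offspring of II-2 (Cc) × II-4 (Cc), whose cross gives 1/4 CC : 1/2 Cc : 1/4 cc; conditioning on being pigmented, III-7 is CC with probability 1/3, Cc with probability 2/3.
Summing over parental genotype combinations, P(offspring is albino) = 2/3·1/2 = 1/3.

1/3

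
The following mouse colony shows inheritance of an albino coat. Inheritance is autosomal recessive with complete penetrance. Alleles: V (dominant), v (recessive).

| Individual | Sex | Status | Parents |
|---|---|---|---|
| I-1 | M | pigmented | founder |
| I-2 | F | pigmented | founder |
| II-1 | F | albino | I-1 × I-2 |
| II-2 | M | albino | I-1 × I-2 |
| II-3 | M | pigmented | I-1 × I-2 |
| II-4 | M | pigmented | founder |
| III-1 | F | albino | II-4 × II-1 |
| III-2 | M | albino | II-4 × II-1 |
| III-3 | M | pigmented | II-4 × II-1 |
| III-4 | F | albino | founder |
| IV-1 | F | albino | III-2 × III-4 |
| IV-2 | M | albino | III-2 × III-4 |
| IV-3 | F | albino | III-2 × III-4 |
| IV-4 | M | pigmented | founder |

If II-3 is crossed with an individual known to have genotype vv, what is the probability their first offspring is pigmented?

2/3

I-1 is pigmented so carries V and passed v to II-1 (vv), so I-1 is Vv.
I-2 is pigmented so carries V and passed v to II-1 (vv), so I-2 is Vv.
II-3 is a pigmented offspring of I-1 (Vv) × I-2 (Vv), whose cross gives 1/4 VV : 1/2 Vv : 1/4 vv; conditioning on being pigmented, II-3 is VV with probability 1/3, Vv with probability 2/3.
Summing over parental genotype combinations, P(offspring is pigmented) = 1/3·1 + 2/3·1/2 = 2/3.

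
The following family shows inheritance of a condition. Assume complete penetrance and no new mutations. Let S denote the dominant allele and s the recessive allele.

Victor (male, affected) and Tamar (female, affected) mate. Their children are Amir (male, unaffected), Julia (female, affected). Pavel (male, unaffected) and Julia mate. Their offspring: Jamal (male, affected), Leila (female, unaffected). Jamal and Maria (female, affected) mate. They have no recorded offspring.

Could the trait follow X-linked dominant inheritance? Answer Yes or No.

A consistent assignment under X-linked dominant exists: Victor X^S Y, Tamar X^S X^s, Amir X^s Y, Julia X^S X^s, Pavel X^s Y, Jamal X^S Y, Leila X^s X^s, Maria X^S X^S.
In this assignment every recorded phenotype matches its genotype and every non-founder's genotype is obtainable from its parents' genotypes, so the pedigree is consistent.

Yes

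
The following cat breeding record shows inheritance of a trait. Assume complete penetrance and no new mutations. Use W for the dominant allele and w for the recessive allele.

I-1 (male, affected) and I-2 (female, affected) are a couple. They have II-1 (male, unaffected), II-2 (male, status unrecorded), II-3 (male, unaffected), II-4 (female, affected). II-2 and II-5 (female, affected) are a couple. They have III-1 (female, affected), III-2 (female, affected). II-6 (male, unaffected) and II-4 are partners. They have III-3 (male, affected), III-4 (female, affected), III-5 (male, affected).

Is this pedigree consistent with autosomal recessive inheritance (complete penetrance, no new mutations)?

No

Under autosomal recessive, II-1 (unaffected, male) cannot arise from I-1 (affected) × I-2 (affected).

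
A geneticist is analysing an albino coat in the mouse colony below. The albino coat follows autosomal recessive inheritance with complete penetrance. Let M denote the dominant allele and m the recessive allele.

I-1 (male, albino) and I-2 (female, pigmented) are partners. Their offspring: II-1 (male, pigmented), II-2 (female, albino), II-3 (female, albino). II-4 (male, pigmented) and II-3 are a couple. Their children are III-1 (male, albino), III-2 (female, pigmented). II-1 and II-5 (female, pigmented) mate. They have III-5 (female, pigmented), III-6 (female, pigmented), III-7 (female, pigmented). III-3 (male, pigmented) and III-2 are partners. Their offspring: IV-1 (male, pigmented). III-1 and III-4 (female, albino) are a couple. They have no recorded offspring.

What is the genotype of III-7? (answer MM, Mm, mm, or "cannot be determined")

cannot be determined

III-7's phenotype allows MM or Mm, and no parent or child forces a single allele at both positions; consistent genotype assignments exist with III-7 as MM or Mm.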